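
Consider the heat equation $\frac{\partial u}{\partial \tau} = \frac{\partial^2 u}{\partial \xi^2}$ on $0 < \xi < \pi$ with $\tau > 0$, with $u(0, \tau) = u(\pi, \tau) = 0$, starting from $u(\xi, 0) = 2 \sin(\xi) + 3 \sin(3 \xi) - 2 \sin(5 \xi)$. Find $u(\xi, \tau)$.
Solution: Separating variables: $u = \sum c_n e^{-n^2\tau} \sin(n\xi)$. From $u(\xi,0) = 2 \sin(\xi) + 3 \sin(3 \xi) - 2 \sin(5 \xi)$: $c_1=2, c_3=3, c_5=-2$.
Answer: $u(\xi, \tau) = 2 e^{-\tau} \sin(\xi) + 3 e^{-9 \tau} \sin(3 \xi) - 2 e^{-25 \tau} \sin(5 \xi)$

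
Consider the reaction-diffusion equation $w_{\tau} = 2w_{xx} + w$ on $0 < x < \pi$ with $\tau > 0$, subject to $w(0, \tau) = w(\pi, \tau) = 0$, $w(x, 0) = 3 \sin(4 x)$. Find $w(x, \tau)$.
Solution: Substitute $w = e^{\tau}u$.
Then $w_{\tau} = e^{\tau}(u_{\tau} + u)$, $w_{xx} = e^{\tau}u_{xx}$; substituting and dividing by $e^{\tau}$, the lower-order terms cancel: $u_{\tau} = 2u_{xx}$ (standard heat equation).
Data for $u$: $u(x,0) = w(x,0) = 3 \sin(4 x)$. The boundary conditions carry over: $u(0,\tau) = u(\pi,\tau) = 0$.
Separating variables: $u = \sum c_n e^{-2n^2\tau} \sin(nx)$. From $u(x,0) = 3 \sin(4 x)$: $c_4=3$.
So $u(x,\tau) = 3 e^{-32 \tau} \sin(4 x)$, and $w(x,\tau) = e^{\tau}u(x,\tau)$.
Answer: $w(x, \tau) = 3 e^{-31 \tau} \sin(4 x)$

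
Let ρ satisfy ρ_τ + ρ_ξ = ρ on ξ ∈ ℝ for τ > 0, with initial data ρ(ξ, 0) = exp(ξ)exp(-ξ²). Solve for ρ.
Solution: Substitute ρ = exp(ξ)u, i.e. u = exp(-ξ)ρ.
By the product rule, ρ_ξ = exp(ξ)(u_ξ + u), ρ_τ = exp(ξ)u_τ.
Substituting into the PDE and dividing by exp(ξ): u_τ + (u_ξ + u) = u.
The lower-order terms cancel, leaving the standard advection equation u_τ + u_ξ = 0.
Initial data for u: u(ξ,0) = exp(-ξ)ρ(ξ,0) = exp(-ξ²).
Solve for u:
  By method of characteristics (waves move right with speed 1):
  Along characteristics ξ - τ = const, u is constant, so u(ξ,τ) = f(ξ - τ) with f = u(·, 0).
Hence u(ξ,τ) = exp(-(ξ - τ)²).
Transform back: ρ(ξ,τ) = exp(ξ)u(ξ,τ).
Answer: ρ(ξ, τ) = exp(ξ)exp(-(ξ - τ)²)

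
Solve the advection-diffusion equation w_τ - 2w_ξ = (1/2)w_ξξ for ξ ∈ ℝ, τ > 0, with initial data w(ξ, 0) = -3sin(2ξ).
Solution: Moving frame: η = ξ + 2τ, σ = τ, w = u(η,σ), so w_τ = u_σ + 2u_η and w_ξξ = u_ηη.
Hence w_τ - 2w_ξ = u_σ and the PDE becomes the heat equation u_σ = (1/2)u_ηη on η ∈ ℝ.
Initial data: u(η,0) = w(η,0) = -3sin(2η). Each mode sin(nη) decays as exp(-n²σ/2) on ℝ, so u(η,σ) = Σ c_n exp(-n²σ/2) sin(nη) with c_2=-3: u(η,σ) = -3exp(-2σ)sin(2η).
Substituting back: w(ξ,τ) = u(ξ + 2τ, τ).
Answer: w(ξ, τ) = -3exp(-2τ)sin(2ξ + 4τ)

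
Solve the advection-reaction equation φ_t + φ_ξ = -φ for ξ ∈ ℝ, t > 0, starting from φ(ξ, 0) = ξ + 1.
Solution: Substitute φ = exp(-t)u.
Then φ_t = exp(-t)(u_t - u), φ_ξ = exp(-t)u_ξ; substituting and dividing by exp(-t), the lower-order terms cancel: u_t + u_ξ = 0 (standard advection equation).
Data for u: u(ξ,0) = φ(ξ,0) = ξ + 1.
By characteristics (dξ/dt = 1), u(ξ,t) = f(ξ - t) with f = u(·, 0).
So u(ξ,t) = -t + ξ + 1, and φ(ξ,t) = exp(-t)u(ξ,t).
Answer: φ(ξ, t) = -texp(-t) + ξexp(-t) + exp(-t)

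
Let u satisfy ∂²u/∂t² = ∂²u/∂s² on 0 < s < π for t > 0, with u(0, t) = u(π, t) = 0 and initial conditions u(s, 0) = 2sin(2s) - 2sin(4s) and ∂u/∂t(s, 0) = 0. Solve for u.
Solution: Separating variables: u = Σ [A_n cos(ω_n t) + B_n sin(ω_n t)] sin(ns), ω_n = n. From ICs: A_2=2, A_4=-2.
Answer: u(s, t) = 2sin(2s)cos(2t) - 2sin(4s)cos(4t)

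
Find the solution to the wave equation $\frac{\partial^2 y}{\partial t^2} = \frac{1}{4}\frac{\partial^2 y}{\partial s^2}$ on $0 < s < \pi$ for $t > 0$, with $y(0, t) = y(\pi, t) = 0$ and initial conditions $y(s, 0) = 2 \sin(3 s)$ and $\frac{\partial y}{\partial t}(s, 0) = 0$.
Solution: Using separation of variables $y = X(s)T(t)$:
Eigenfunctions: $\sin(ns)$, $n = 1, 2, 3, \ldots$
General solution: $y(s, t) = \sum [A_n \cos(n t/2) + B_n \sin(n t/2)] \sin(ns)$
From $y(s,0) = 2 \sin(3 s)$: $A_3=2$. From $y_t(s,0) = 0$: all $B_n = 0$.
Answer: $y(s, t) = 2 \sin(3 s) \cos(3 t/2)$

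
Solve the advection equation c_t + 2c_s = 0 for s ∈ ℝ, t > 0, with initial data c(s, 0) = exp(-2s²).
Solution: By method of characteristics (waves move right with speed 2):
Along characteristics s - 2t = const, c is constant, so c(s,t) = f(s - 2t) with f = c(·, 0).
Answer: c(s, t) = exp(-2(s - 2t)²)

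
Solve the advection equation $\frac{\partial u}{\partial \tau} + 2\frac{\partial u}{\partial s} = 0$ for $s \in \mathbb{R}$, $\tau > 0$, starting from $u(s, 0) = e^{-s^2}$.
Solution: By method of characteristics (waves move right with speed 2):
Along characteristics $s - 2\tau =$ const, $u$ is constant, so $u(s,\tau) = f(s - 2\tau)$ with $f = u( \cdot , 0)$.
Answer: $u(s, \tau) = e^{-(-2 \tau + s)^2}$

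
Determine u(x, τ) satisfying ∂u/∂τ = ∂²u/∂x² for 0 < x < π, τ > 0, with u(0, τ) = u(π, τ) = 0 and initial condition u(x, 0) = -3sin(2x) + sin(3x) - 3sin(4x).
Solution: Separating variables: u = Σ c_n exp(-n²τ) sin(nx). From u(x,0) = -3sin(2x) + sin(3x) - 3sin(4x): c_2=-3, c_3=1, c_4=-3.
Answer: u(x, τ) = -3exp(-4τ)sin(2x) + exp(-9τ)sin(3x) - 3exp(-16τ)sin(4x)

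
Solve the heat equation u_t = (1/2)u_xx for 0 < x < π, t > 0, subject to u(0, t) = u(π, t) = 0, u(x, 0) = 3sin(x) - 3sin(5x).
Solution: Using separation of variables u = X(x)T(t):
Eigenfunctions: sin(nx), n = 1, 2, 3, ...
General solution: u(x, t) = Σ c_n sin(nx) exp(-n² t/2)
Matching u(x,0) = 3sin(x) - 3sin(5x) term by term: c_1=3, c_5=-3.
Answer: u(x, t) = 3exp(-t/2)sin(x) - 3exp(-25t/2)sin(5x)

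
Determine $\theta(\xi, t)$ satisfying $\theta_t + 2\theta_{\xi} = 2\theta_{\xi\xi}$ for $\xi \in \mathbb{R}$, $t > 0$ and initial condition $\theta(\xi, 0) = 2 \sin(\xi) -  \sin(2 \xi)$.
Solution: Change to a moving frame: let $\eta = \xi - 2t$, $\sigma = t$ and write $\theta(\xi,t) = u(\eta,\sigma)$.
By the chain rule $\theta_t = u_{\sigma} - 2u_{\eta}$, $\theta_{\xi} = u_{\eta}$, $\theta_{\xi\xi} = u_{\eta\eta}$.
Then $\theta_t + 2\theta_{\xi} = u_{\sigma}$: the advection term cancels and the PDE becomes the heat equation $u_{\sigma} = 2u_{\eta\eta}$ on $\eta \in \mathbb{R}$.
Initial data: $u(\eta,0) = \theta(\eta,0) = 2 \sin(\eta) - \sin(2 \eta)$.
On $\eta \in \mathbb{R}$ each mode satisfies $(\sin(n\eta))'' = -n^2 \sin(n\eta)$, so $e^{-2n^2\sigma} \sin(n\eta)$ solves the heat equation; by superposition $u(\eta,\sigma) = \sum c_n e^{-2n^2\sigma} \sin(n\eta)$.
Reading off the coefficients: $c_1=2, c_2=-1$, so $u(\eta,\sigma) = 2 e^{-2 \sigma} \sin(\eta) - e^{-8 \sigma} \sin(2 \eta)$.
Substituting back $\eta = \xi - 2t$, $\sigma = t$: $\theta(\xi,t) = u(\xi - 2t, t)$.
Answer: $\theta(\xi, t) = 2 e^{-2 t} \sin(\xi - 2 t) -  e^{-8 t} \sin(2 \xi - 4 t)$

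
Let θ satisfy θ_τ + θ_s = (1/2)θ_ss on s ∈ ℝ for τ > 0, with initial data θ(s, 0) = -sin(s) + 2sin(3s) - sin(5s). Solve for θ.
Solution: Moving frame: η = s - τ, σ = τ, θ = u(η,σ), so θ_τ = u_σ - u_η and θ_ss = u_ηη.
Hence θ_τ + θ_s = u_σ and the PDE becomes the heat equation u_σ = (1/2)u_ηη on η ∈ ℝ.
Initial data: u(η,0) = θ(η,0) = -sin(η) + 2sin(3η) - sin(5η). Each mode sin(nη) decays as exp(-n²σ/2) on ℝ, so u(η,σ) = Σ c_n exp(-n²σ/2) sin(nη) with c_1=-1, c_3=2, c_5=-1: u(η,σ) = -exp(-σ/2)sin(η) + 2exp(-9σ/2)sin(3η) - exp(-25σ/2)sin(5η).
Substituting back: θ(s,τ) = u(s - τ, τ).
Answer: θ(s, τ) = -exp(-τ/2)sin(s - τ) + 2exp(-9τ/2)sin(3s - 3τ) - exp(-25τ/2)sin(5s - 5τ)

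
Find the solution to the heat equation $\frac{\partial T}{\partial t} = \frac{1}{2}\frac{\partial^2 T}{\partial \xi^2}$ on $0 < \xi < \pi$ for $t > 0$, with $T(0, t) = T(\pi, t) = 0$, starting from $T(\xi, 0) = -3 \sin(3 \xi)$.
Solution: Separating variables: $T = \sum c_n e^{-n^2t/2} \sin(n\xi)$. From $T(\xi,0) = -3 \sin(3 \xi)$: $c_3=-3$.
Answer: $T(\xi, t) = -3 e^{-9 t/2} \sin(3 \xi)$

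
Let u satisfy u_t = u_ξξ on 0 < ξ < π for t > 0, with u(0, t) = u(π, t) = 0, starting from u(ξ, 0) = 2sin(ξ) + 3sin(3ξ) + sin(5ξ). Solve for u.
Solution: Using separation of variables u = X(ξ)T(t):
Eigenfunctions: sin(nξ), n = 1, 2, 3, ...
General solution: u(ξ, t) = Σ c_n sin(nξ) exp(-n² t)
Matching u(ξ,0) = 2sin(ξ) + 3sin(3ξ) + sin(5ξ) term by term: c_1=2, c_3=3, c_5=1.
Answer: u(ξ, t) = 2exp(-t)sin(ξ) + 3exp(-9t)sin(3ξ) + exp(-25t)sin(5ξ)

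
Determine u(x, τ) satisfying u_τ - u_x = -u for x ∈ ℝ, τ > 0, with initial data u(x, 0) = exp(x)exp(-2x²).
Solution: Substitute u = exp(x)w.
Then u_x = exp(x)(w_x + w), u_τ = exp(x)w_τ; substituting and dividing by exp(x), the lower-order terms cancel: w_τ - w_x = 0 (standard advection equation).
Data for w: w(x,0) = exp(-x)u(x,0) = exp(-2x²).
By characteristics (dx/dτ = -1), w(x,τ) = f(x + τ) with f = w(·, 0).
So w(x,τ) = exp(-2(x + τ)²), and u(x,τ) = exp(x)w(x,τ).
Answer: u(x, τ) = exp(x)exp(-2(x + τ)²)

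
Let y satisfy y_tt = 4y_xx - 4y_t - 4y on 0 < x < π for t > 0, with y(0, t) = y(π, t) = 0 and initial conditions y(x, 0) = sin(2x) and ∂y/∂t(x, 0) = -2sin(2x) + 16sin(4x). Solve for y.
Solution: Substitute y = exp(-2t)u.
Then y_t = exp(-2t)(u_t - 2u), y_tt = exp(-2t)(u_tt - 4u_t + 4u), y_xx = exp(-2t)u_xx; substituting and dividing by exp(-2t), the lower-order terms cancel: u_tt = 4u_xx (standard wave equation).
Data for u: u(x,0) = y(x,0) = sin(2x); u_t(x,0) = y_t(x,0) + 2y(x,0) = 16sin(4x). The boundary conditions carry over: u(0,t) = u(π,t) = 0.
Separating variables: u = Σ [A_n cos(ω_n t) + B_n sin(ω_n t)] sin(nx), ω_n = 2n. From ICs (B_n = velocity coefficient / ω_n): A_2=1, B_4=2.
So u(x,t) = 2sin(8t)sin(4x) + sin(2x)cos(4t), and y(x,t) = exp(-2t)u(x,t).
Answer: y(x, t) = 2exp(-2t)sin(8t)sin(4x) + exp(-2t)sin(2x)cos(4t)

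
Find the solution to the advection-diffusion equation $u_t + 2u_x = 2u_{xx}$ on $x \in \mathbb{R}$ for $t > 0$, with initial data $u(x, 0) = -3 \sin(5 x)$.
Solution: Moving frame: $\eta = x - 2t$, $\sigma = t$, $u = w(\eta,\sigma)$, so $u_t = w_{\sigma} - 2w_{\eta}$ and $u_{xx} = w_{\eta\eta}$.
Hence $u_t + 2u_x = w_{\sigma}$ and the PDE becomes the heat equation $w_{\sigma} = 2w_{\eta\eta}$ on $\eta \in \mathbb{R}$.
Initial data: $w(\eta,0) = u(\eta,0) = -3 \sin(5 \eta)$. Each mode $\sin(n\eta)$ decays as $e^{-2n^2\sigma}$ on $\mathbb{R}$, so $w(\eta,\sigma) = \sum c_n e^{-2n^2\sigma} \sin(n\eta)$ with $c_5=-3$: $w(\eta,\sigma) = -3 e^{-50 \sigma} \sin(5 \eta)$.
Substituting back: $u(x,t) = w(x - 2t, t)$.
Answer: $u(x, t) = 3 e^{-50 t} \sin(10 t - 5 x)$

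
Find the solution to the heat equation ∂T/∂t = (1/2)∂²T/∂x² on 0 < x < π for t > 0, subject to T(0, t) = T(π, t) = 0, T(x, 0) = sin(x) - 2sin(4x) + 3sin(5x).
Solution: Using separation of variables T = X(x)G(t):
Eigenfunctions: sin(nx), n = 1, 2, 3, ...
General solution: T(x, t) = Σ c_n sin(nx) exp(-n² t/2)
Matching T(x,0) = sin(x) - 2sin(4x) + 3sin(5x) term by term: c_1=1, c_4=-2, c_5=3.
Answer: T(x, t) = -2exp(-8t)sin(4x) + exp(-t/2)sin(x) + 3exp(-25t/2)sin(5x)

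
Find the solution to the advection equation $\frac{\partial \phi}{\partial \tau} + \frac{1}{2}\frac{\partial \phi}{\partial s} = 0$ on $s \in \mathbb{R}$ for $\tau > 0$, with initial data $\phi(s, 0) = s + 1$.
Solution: By method of characteristics (waves move right with speed 1/2):
Along characteristics $s - \frac{1}{2}\tau =$ const, $\phi$ is constant, so $\phi(s,\tau) = f(s - \frac{1}{2}\tau)$ with $f = \phi( \cdot , 0)$.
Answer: $\phi(s, \tau) = -\frac{1}{2} \tau + s + 1$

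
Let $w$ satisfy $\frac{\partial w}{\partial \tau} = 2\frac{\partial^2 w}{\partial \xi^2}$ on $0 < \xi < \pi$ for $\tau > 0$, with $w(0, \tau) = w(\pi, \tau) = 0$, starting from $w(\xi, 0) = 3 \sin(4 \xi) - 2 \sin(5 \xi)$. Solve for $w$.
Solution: Using separation of variables $w = X(\xi)T(\tau)$:
Eigenfunctions: $\sin(n\xi)$, $n = 1, 2, 3, \ldots$
General solution: $w(\xi, \tau) = \sum c_n \sin(n\xi) e^{-2n^2 \tau}$
Matching $w(\xi,0) = 3 \sin(4 \xi) - 2 \sin(5 \xi)$ term by term: $c_4=3, c_5=-2$.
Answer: $w(\xi, \tau) = 3 e^{-32 \tau} \sin(4 \xi) - 2 e^{-50 \tau} \sin(5 \xi)$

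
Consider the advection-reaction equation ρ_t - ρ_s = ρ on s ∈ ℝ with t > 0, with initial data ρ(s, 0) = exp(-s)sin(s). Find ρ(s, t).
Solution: Substitute ρ = exp(-s)u.
Then ρ_s = exp(-s)(u_s - u), ρ_t = exp(-s)u_t; substituting and dividing by exp(-s), the lower-order terms cancel: u_t - u_s = 0 (standard advection equation).
Data for u: u(s,0) = exp(s)ρ(s,0) = sin(s).
By characteristics (ds/dt = -1), u(s,t) = f(s + t) with f = u(·, 0).
So u(s,t) = sin(s + t), and ρ(s,t) = exp(-s)u(s,t).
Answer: ρ(s, t) = exp(-s)sin(s + t)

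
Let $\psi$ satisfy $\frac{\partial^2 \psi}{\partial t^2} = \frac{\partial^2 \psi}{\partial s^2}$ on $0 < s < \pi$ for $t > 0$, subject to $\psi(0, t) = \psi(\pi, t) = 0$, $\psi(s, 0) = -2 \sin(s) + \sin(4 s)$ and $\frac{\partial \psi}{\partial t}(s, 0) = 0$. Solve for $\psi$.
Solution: Separating variables: $\psi = \sum [A_n \cos(\omega_n t) + B_n \sin(\omega_n t)] \sin(ns)$, $\omega_n = n$. From ICs: $A_1=-2, A_4=1$.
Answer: $\psi(s, t) = -2 \sin(s) \cos(t) + \sin(4 s) \cos(4 t)$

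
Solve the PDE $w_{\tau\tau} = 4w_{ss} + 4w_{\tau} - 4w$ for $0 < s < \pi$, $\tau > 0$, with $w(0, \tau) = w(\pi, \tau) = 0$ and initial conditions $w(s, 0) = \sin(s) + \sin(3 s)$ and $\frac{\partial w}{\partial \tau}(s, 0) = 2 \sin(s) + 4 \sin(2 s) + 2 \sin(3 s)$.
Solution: Substitute $w = e^{2\tau}u$.
Then $w_{\tau} = e^{2\tau}(u_{\tau} + 2u)$, $w_{\tau\tau} = e^{2\tau}(u_{\tau\tau} + 4u_{\tau} + 4u)$, $w_{ss} = e^{2\tau}u_{ss}$; substituting and dividing by $e^{2\tau}$, the lower-order terms cancel: $u_{\tau\tau} = 4u_{ss}$ (standard wave equation).
Data for $u$: $u(s,0) = w(s,0) = \sin(s) + \sin(3 s)$; $u_{\tau}(s,0) = w_{\tau}(s,0) - 2w(s,0) = 4 \sin(2 s)$. The boundary conditions carry over: $u(0,\tau) = u(\pi,\tau) = 0$.
Separating variables: $u = \sum [A_n \cos(\omega_n \tau) + B_n \sin(\omega_n \tau)] \sin(ns)$, $\omega_n = 2n$. From ICs ($B_n$ = velocity coefficient / $\omega_n$): $A_1=1, A_3=1, B_2=1$.
So $u(s,\tau) = \sin(s) \cos(2 \tau) + \sin(2 s) \sin(4 \tau) + \sin(3 s) \cos(6 \tau)$, and $w(s,\tau) = e^{2\tau}u(s,\tau)$.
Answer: $w(s, \tau) = e^{2 \tau} \sin(4 \tau) \sin(2 s) + e^{2 \tau} \sin(s) \cos(2 \tau) + e^{2 \tau} \sin(3 s) \cos(6 \tau)$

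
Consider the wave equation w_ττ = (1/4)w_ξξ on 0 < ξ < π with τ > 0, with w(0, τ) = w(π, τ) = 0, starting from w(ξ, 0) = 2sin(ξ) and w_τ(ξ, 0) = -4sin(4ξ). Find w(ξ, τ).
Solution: Separating variables: w = Σ [A_n cos(ω_n τ) + B_n sin(ω_n τ)] sin(nξ), ω_n = n/2. From ICs (B_n = velocity coefficient / ω_n): A_1=2, B_4=-2.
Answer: w(ξ, τ) = 2sin(ξ)cos(τ/2) - 2sin(4ξ)sin(2τ)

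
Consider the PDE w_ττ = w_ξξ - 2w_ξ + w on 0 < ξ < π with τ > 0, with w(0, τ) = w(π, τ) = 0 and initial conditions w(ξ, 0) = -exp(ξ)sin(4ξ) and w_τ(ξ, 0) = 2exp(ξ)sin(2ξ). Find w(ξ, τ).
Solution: Substitute w = exp(ξ)u.
Then w_ξ = exp(ξ)(u_ξ + u), w_ξξ = exp(ξ)(u_ξξ + 2u_ξ + u), w_ττ = exp(ξ)u_ττ; substituting and dividing by exp(ξ), the lower-order terms cancel: u_ττ = u_ξξ (standard wave equation).
Data for u: u(ξ,0) = exp(-ξ)w(ξ,0) = -sin(4ξ); u_τ(ξ,0) = exp(-ξ)w_τ(ξ,0) = 2sin(2ξ). The boundary conditions carry over: u(0,τ) = u(π,τ) = 0.
Separating variables: u = Σ [A_n cos(ω_n τ) + B_n sin(ω_n τ)] sin(nξ), ω_n = n. From ICs (B_n = velocity coefficient / ω_n): A_4=-1, B_2=1.
So u(ξ,τ) = sin(2ξ)sin(2τ) - sin(4ξ)cos(4τ), and w(ξ,τ) = exp(ξ)u(ξ,τ).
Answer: w(ξ, τ) = exp(ξ)sin(2ξ)sin(2τ) - exp(ξ)sin(4ξ)cos(4τ)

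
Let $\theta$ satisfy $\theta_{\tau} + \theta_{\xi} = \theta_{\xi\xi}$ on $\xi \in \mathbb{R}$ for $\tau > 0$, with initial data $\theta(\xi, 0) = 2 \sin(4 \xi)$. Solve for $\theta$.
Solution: Change to a moving frame: let $\eta = \xi - \tau$, $\sigma = \tau$ and write $\theta(\xi,\tau) = u(\eta,\sigma)$.
By the chain rule $\theta_{\tau} = u_{\sigma} - u_{\eta}$, $\theta_{\xi} = u_{\eta}$, $\theta_{\xi\xi} = u_{\eta\eta}$.
Then $\theta_{\tau} + \theta_{\xi} = u_{\sigma}$: the advection term cancels and the PDE becomes the heat equation $u_{\sigma} = u_{\eta\eta}$ on $\eta \in \mathbb{R}$.
Initial data: $u(\eta,0) = \theta(\eta,0) = 2 \sin(4 \eta)$.
On $\eta \in \mathbb{R}$ each mode satisfies $(\sin(n\eta))'' = -n^2 \sin(n\eta)$, so $e^{-n^2\sigma} \sin(n\eta)$ solves the heat equation; by superposition $u(\eta,\sigma) = \sum c_n e^{-n^2\sigma} \sin(n\eta)$.
Reading off the coefficients: $c_4=2$, so $u(\eta,\sigma) = 2 e^{-16 \sigma} \sin(4 \eta)$.
Substituting back $\eta = \xi - \tau$, $\sigma = \tau$: $\theta(\xi,\tau) = u(\xi - \tau, \tau)$.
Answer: $\theta(\xi, \tau) = -2 e^{-16 \tau} \sin(4 \tau - 4 \xi)$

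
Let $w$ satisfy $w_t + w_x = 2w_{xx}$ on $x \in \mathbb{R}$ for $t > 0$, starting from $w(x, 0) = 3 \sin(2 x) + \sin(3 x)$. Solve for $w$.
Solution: Moving frame: $\eta = x - t$, $\sigma = t$, $w = u(\eta,\sigma)$, so $w_t = u_{\sigma} - u_{\eta}$ and $w_{xx} = u_{\eta\eta}$.
Hence $w_t + w_x = u_{\sigma}$ and the PDE becomes the heat equation $u_{\sigma} = 2u_{\eta\eta}$ on $\eta \in \mathbb{R}$.
Initial data: $u(\eta,0) = w(\eta,0) = 3 \sin(2 \eta) + \sin(3 \eta)$. Each mode $\sin(n\eta)$ decays as $e^{-2n^2\sigma}$ on $\mathbb{R}$, so $u(\eta,\sigma) = \sum c_n e^{-2n^2\sigma} \sin(n\eta)$ with $c_2=3, c_3=1$: $u(\eta,\sigma) = 3 e^{-8 \sigma} \sin(2 \eta) + e^{-18 \sigma} \sin(3 \eta)$.
Substituting back: $w(x,t) = u(x - t, t)$.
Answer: $w(x, t) = -3 e^{-8 t} \sin(2 t - 2 x) -  e^{-18 t} \sin(3 t - 3 x)$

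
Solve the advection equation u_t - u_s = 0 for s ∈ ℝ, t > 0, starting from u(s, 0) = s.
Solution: By method of characteristics (waves move left with speed 1):
Along characteristics s + t = const, u is constant, so u(s,t) = f(s + t) with f = u(·, 0).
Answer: u(s, t) = s + t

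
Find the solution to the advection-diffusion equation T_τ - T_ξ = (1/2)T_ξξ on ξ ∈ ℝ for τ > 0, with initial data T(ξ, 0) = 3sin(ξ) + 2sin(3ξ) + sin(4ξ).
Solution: Moving frame: η = ξ + τ, σ = τ, T = u(η,σ), so T_τ = u_σ + u_η and T_ξξ = u_ηη.
Hence T_τ - T_ξ = u_σ and the PDE becomes the heat equation u_σ = (1/2)u_ηη on η ∈ ℝ.
Initial data: u(η,0) = T(η,0) = 3sin(η) + 2sin(3η) + sin(4η). Each mode sin(nη) decays as exp(-n²σ/2) on ℝ, so u(η,σ) = Σ c_n exp(-n²σ/2) sin(nη) with c_1=3, c_3=2, c_4=1: u(η,σ) = exp(-8σ)sin(4η) + 3exp(-σ/2)sin(η) + 2exp(-9σ/2)sin(3η).
Substituting back: T(ξ,τ) = u(ξ + τ, τ).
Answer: T(ξ, τ) = exp(-8τ)sin(4ξ + 4τ) + 3exp(-τ/2)sin(ξ + τ) + 2exp(-9τ/2)sin(3ξ + 3τ)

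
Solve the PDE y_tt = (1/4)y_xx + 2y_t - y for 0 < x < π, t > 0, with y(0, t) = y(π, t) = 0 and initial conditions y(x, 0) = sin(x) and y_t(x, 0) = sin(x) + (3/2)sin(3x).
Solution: Substitute y = exp(t)u, i.e. u = exp(-t)y.
By the product rule, y_t = exp(t)(u_t + u), y_tt = exp(t)(u_tt + 2u_t + u), y_xx = exp(t)u_xx.
Substituting into the PDE and dividing by exp(t): u_tt + 2u_t + u = (1/4)u_xx + 2(u_t + u) - u.
The lower-order terms cancel, leaving the standard wave equation u_tt = (1/4)u_xx.
Initial data for u: u(x,0) = y(x,0) = sin(x); u_t(x,0) = y_t(x,0) - y(x,0) = (3/2)sin(3x). The boundary conditions carry over: u(0,t) = u(π,t) = 0.
Solve for u:
  Using separation of variables u = X(x)T(t):
  Eigenfunctions: sin(nx), n = 1, 2, 3, ...
  General solution: u(x, t) = Σ [A_n cos(n t/2) + B_n sin(n t/2)] sin(nx)
  From u(x,0) = sin(x): A_1=1. From u_t(x,0) = (3/2)sin(3x), using u_t(x,0) = Σ ω_n B_n sin(nx) with ω_n = n/2: B_3 = (3/2)/(3/2) = 1.
Hence u(x,t) = sin(3t/2)sin(3x) + sin(x)cos(t/2).
Transform back: y(x,t) = exp(t)u(x,t).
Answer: y(x, t) = exp(t)sin(3t/2)sin(3x) + exp(t)sin(x)cos(t/2)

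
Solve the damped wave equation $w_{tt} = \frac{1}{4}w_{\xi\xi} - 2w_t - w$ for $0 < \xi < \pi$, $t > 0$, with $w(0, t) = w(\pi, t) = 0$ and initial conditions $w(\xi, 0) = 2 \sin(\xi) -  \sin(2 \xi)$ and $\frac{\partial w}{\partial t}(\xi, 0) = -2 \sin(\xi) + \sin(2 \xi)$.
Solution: Substitute $w = e^{-t}u$.
Then $w_t = e^{-t}(u_t - u)$, $w_{tt} = e^{-t}(u_{tt} - 2u_t + u)$, $w_{\xi\xi} = e^{-t}u_{\xi\xi}$; substituting and dividing by $e^{-t}$, the lower-order terms cancel: $u_{tt} = \frac{1}{4}u_{\xi\xi}$ (standard wave equation).
Data for $u$: $u(\xi,0) = w(\xi,0) = 2 \sin(\xi) - \sin(2 \xi)$; $u_t(\xi,0) = w_t(\xi,0) + w(\xi,0) = 0$. The boundary conditions carry over: $u(0,t) = u(\pi,t) = 0$.
Separating variables: $u = \sum [A_n \cos(\omega_n t) + B_n \sin(\omega_n t)] \sin(n\xi)$, $\omega_n = n/2$. From ICs: $A_1=2, A_2=-1$.
So $u(\xi,t) = 2 \sin(\xi) \cos(t/2) - \sin(2 \xi) \cos(t)$, and $w(\xi,t) = e^{-t}u(\xi,t)$.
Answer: $w(\xi, t) = 2 e^{-t} \sin(\xi) \cos(t/2) -  e^{-t} \sin(2 \xi) \cos(t)$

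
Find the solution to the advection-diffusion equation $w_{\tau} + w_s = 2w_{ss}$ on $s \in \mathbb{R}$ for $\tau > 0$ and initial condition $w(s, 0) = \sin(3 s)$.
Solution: Change to a moving frame: let $\eta = s - \tau$, $\sigma = \tau$ and write $w(s,\tau) = u(\eta,\sigma)$.
By the chain rule $w_{\tau} = u_{\sigma} - u_{\eta}$, $w_s = u_{\eta}$, $w_{ss} = u_{\eta\eta}$.
Then $w_{\tau} + w_s = u_{\sigma}$: the advection term cancels and the PDE becomes the heat equation $u_{\sigma} = 2u_{\eta\eta}$ on $\eta \in \mathbb{R}$.
Initial data: $u(\eta,0) = w(\eta,0) = \sin(3 \eta)$.
On $\eta \in \mathbb{R}$ each mode satisfies $(\sin(n\eta))'' = -n^2 \sin(n\eta)$, so $e^{-2n^2\sigma} \sin(n\eta)$ solves the heat equation; by superposition $u(\eta,\sigma) = \sum c_n e^{-2n^2\sigma} \sin(n\eta)$.
Reading off the coefficients: $c_3=1$, so $u(\eta,\sigma) = e^{-18 \sigma} \sin(3 \eta)$.
Substituting back $\eta = s - \tau$, $\sigma = \tau$: $w(s,\tau) = u(s - \tau, \tau)$.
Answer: $w(s, \tau) = - e^{-18 \tau} \sin(3 \tau - 3 s)$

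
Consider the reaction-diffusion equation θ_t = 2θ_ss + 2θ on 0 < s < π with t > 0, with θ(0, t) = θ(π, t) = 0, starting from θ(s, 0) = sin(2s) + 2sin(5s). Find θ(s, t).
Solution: Substitute θ = exp(2t)u, i.e. u = exp(-2t)θ.
By the product rule, θ_t = exp(2t)(u_t + 2u), θ_ss = exp(2t)u_ss.
Substituting into the PDE and dividing by exp(2t): u_t + 2u = 2u_ss + 2u.
The lower-order terms cancel, leaving the standard heat equation u_t = 2u_ss.
Initial data for u: u(s,0) = θ(s,0) = sin(2s) + 2sin(5s). The boundary conditions carry over: u(0,t) = u(π,t) = 0.
Solve for u:
  Using separation of variables u = X(s)G(t):
  Eigenfunctions: sin(ns), n = 1, 2, 3, ...
  General solution: u(s, t) = Σ c_n sin(ns) exp(-2n² t)
  Matching u(s,0) = sin(2s) + 2sin(5s) term by term: c_2=1, c_5=2.
Hence u(s,t) = exp(-8t)sin(2s) + 2exp(-50t)sin(5s).
Transform back: θ(s,t) = exp(2t)u(s,t).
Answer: θ(s, t) = exp(-6t)sin(2s) + 2exp(-48t)sin(5s)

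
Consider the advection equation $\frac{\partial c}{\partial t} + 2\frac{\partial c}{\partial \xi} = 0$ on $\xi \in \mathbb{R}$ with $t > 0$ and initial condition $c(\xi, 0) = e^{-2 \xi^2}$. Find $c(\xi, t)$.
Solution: By characteristics ($d\xi/dt = 2$), $c(\xi,t) = f(\xi - 2t)$ with $f = c( \cdot , 0)$.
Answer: $c(\xi, t) = e^{-2 (\xi - 2 t)^2}$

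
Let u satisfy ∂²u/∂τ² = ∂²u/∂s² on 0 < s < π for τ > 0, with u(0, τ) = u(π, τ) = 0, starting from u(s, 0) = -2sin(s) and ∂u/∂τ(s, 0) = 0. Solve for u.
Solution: Separating variables: u = Σ [A_n cos(ω_n τ) + B_n sin(ω_n τ)] sin(ns), ω_n = n. From ICs: A_1=-2.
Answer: u(s, τ) = -2sin(s)cos(τ)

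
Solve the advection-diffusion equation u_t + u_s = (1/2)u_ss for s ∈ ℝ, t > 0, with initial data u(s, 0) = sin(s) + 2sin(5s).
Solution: Moving frame: η = s - t, σ = t, u = w(η,σ), so u_t = w_σ - w_η and u_ss = w_ηη.
Hence u_t + u_s = w_σ and the PDE becomes the heat equation w_σ = (1/2)w_ηη on η ∈ ℝ.
Initial data: w(η,0) = u(η,0) = sin(η) + 2sin(5η). Each mode sin(nη) decays as exp(-n²σ/2) on ℝ, so w(η,σ) = Σ c_n exp(-n²σ/2) sin(nη) with c_1=1, c_5=2: w(η,σ) = exp(-σ/2)sin(η) + 2exp(-25σ/2)sin(5η).
Substituting back: u(s,t) = w(s - t, t).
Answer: u(s, t) = exp(-t/2)sin(s - t) + 2exp(-25t/2)sin(5s - 5t)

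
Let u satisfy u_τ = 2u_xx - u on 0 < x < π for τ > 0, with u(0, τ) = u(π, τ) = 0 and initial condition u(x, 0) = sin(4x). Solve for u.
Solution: Substitute u = exp(-τ)w, i.e. w = exp(τ)u.
By the product rule, u_τ = exp(-τ)(w_τ - w), u_xx = exp(-τ)w_xx.
Substituting into the PDE and dividing by exp(-τ): w_τ - w = 2w_xx - w.
The lower-order terms cancel, leaving the standard heat equation w_τ = 2w_xx.
Initial data for w: w(x,0) = u(x,0) = sin(4x). The boundary conditions carry over: w(0,τ) = w(π,τ) = 0.
Solve for w:
  Using separation of variables w = X(x)T(τ):
  Eigenfunctions: sin(nx), n = 1, 2, 3, ...
  General solution: w(x, τ) = Σ c_n sin(nx) exp(-2n² τ)
  Matching w(x,0) = sin(4x) term by term: c_4=1.
Hence w(x,τ) = exp(-32τ)sin(4x).
Transform back: u(x,τ) = exp(-τ)w(x,τ).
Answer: u(x, τ) = exp(-33τ)sin(4x)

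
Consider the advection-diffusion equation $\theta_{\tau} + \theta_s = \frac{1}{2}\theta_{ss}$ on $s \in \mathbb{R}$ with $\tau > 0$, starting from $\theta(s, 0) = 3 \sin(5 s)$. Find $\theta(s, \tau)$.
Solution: Change to a moving frame: let $\eta = s - \tau$, $\sigma = \tau$ and write $\theta(s,\tau) = u(\eta,\sigma)$.
By the chain rule $\theta_{\tau} = u_{\sigma} - u_{\eta}$, $\theta_s = u_{\eta}$, $\theta_{ss} = u_{\eta\eta}$.
Then $\theta_{\tau} + \theta_s = u_{\sigma}$: the advection term cancels and the PDE becomes the heat equation $u_{\sigma} = \frac{1}{2}u_{\eta\eta}$ on $\eta \in \mathbb{R}$.
Initial data: $u(\eta,0) = \theta(\eta,0) = 3 \sin(5 \eta)$.
On $\eta \in \mathbb{R}$ each mode satisfies $(\sin(n\eta))'' = -n^2 \sin(n\eta)$, so $e^{-n^2\sigma/2} \sin(n\eta)$ solves the heat equation; by superposition $u(\eta,\sigma) = \sum c_n e^{-n^2\sigma/2} \sin(n\eta)$.
Reading off the coefficients: $c_5=3$, so $u(\eta,\sigma) = 3 e^{-25 \sigma/2} \sin(5 \eta)$.
Substituting back $\eta = s - \tau$, $\sigma = \tau$: $\theta(s,\tau) = u(s - \tau, \tau)$.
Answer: $\theta(s, \tau) = -3 e^{-25 \tau/2} \sin(5 \tau - 5 s)$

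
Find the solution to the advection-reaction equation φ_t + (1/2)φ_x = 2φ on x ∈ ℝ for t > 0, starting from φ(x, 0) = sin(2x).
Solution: Substitute φ = exp(2t)u.
Then φ_t = exp(2t)(u_t + 2u), φ_x = exp(2t)u_x; substituting and dividing by exp(2t), the lower-order terms cancel: u_t + (1/2)u_x = 0 (standard advection equation).
Data for u: u(x,0) = φ(x,0) = sin(2x).
By characteristics (dx/dt = 1/2), u(x,t) = f(x - (1/2)t) with f = u(·, 0).
So u(x,t) = -sin(t - 2x), and φ(x,t) = exp(2t)u(x,t).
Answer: φ(x, t) = -exp(2t)sin(t - 2x)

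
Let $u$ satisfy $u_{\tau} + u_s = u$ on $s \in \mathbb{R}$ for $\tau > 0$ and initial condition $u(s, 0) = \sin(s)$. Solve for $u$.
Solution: Substitute $u = e^{\tau}w$.
Then $u_{\tau} = e^{\tau}(w_{\tau} + w)$, $u_s = e^{\tau}w_s$; substituting and dividing by $e^{\tau}$, the lower-order terms cancel: $w_{\tau} + w_s = 0$ (standard advection equation).
Data for $w$: $w(s,0) = u(s,0) = \sin(s)$.
By characteristics ($ds/d\tau = 1$), $w(s,\tau) = f(s - \tau)$ with $f = w( \cdot , 0)$.
So $w(s,\tau) = \sin(s - \tau)$, and $u(s,\tau) = e^{\tau}w(s,\tau)$.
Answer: $u(s, \tau) = - e^{\tau} \sin(\tau - s)$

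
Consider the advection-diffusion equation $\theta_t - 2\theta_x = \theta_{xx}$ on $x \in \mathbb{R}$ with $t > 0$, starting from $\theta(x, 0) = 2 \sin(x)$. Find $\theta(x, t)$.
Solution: Moving frame: $\eta = x + 2t$, $\sigma = t$, $\theta = u(\eta,\sigma)$, so $\theta_t = u_{\sigma} + 2u_{\eta}$ and $\theta_{xx} = u_{\eta\eta}$.
Hence $\theta_t - 2\theta_x = u_{\sigma}$ and the PDE becomes the heat equation $u_{\sigma} = u_{\eta\eta}$ on $\eta \in \mathbb{R}$.
Initial data: $u(\eta,0) = \theta(\eta,0) = 2 \sin(\eta)$. Each mode $\sin(n\eta)$ decays as $e^{-n^2\sigma}$ on $\mathbb{R}$, so $u(\eta,\sigma) = \sum c_n e^{-n^2\sigma} \sin(n\eta)$ with $c_1=2$: $u(\eta,\sigma) = 2 e^{-\sigma} \sin(\eta)$.
Substituting back: $\theta(x,t) = u(x + 2t, t)$.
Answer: $\theta(x, t) = 2 e^{-t} \sin(2 t + x)$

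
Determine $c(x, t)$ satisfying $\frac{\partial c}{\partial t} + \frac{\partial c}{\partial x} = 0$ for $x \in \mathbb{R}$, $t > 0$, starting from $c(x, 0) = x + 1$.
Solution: By method of characteristics (waves move right with speed 1):
Along characteristics $x - t =$ const, $c$ is constant, so $c(x,t) = f(x - t)$ with $f = c( \cdot , 0)$.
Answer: $c(x, t) = - t + x + 1$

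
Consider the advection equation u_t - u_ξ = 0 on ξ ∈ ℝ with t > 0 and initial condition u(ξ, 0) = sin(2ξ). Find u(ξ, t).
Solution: By method of characteristics (waves move left with speed 1):
Along characteristics ξ + t = const, u is constant, so u(ξ,t) = f(ξ + t) with f = u(·, 0).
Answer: u(ξ, t) = sin(2t + 2ξ)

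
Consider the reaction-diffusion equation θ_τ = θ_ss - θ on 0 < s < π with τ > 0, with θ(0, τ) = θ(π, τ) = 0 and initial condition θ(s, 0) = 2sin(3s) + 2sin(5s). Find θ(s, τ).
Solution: Substitute θ = exp(-τ)u.
Then θ_τ = exp(-τ)(u_τ - u), θ_ss = exp(-τ)u_ss; substituting and dividing by exp(-τ), the lower-order terms cancel: u_τ = u_ss (standard heat equation).
Data for u: u(s,0) = θ(s,0) = 2sin(3s) + 2sin(5s). The boundary conditions carry over: u(0,τ) = u(π,τ) = 0.
Separating variables: u = Σ c_n exp(-n²τ) sin(ns). From u(s,0) = 2sin(3s) + 2sin(5s): c_3=2, c_5=2.
So u(s,τ) = 2exp(-9τ)sin(3s) + 2exp(-25τ)sin(5s), and θ(s,τ) = exp(-τ)u(s,τ).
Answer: θ(s, τ) = 2exp(-10τ)sin(3s) + 2exp(-26τ)sin(5s)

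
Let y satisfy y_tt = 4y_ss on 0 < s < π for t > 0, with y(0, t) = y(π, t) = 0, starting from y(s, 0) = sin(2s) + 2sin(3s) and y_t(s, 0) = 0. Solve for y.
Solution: Separating variables: y = Σ [A_n cos(ω_n t) + B_n sin(ω_n t)] sin(ns), ω_n = 2n. From ICs: A_2=1, A_3=2.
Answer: y(s, t) = sin(2s)cos(4t) + 2sin(3s)cos(6t)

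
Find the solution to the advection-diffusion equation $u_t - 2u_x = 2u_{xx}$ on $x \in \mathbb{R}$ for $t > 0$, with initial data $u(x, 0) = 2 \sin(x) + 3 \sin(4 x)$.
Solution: Change to a moving frame: let $\eta = x + 2t$, $\sigma = t$ and write $u(x,t) = w(\eta,\sigma)$.
By the chain rule $u_t = w_{\sigma} + 2w_{\eta}$, $u_x = w_{\eta}$, $u_{xx} = w_{\eta\eta}$.
Then $u_t - 2u_x = w_{\sigma}$: the advection term cancels and the PDE becomes the heat equation $w_{\sigma} = 2w_{\eta\eta}$ on $\eta \in \mathbb{R}$.
Initial data: $w(\eta,0) = u(\eta,0) = 2 \sin(\eta) + 3 \sin(4 \eta)$.
On $\eta \in \mathbb{R}$ each mode satisfies $(\sin(n\eta))'' = -n^2 \sin(n\eta)$, so $e^{-2n^2\sigma} \sin(n\eta)$ solves the heat equation; by superposition $w(\eta,\sigma) = \sum c_n e^{-2n^2\sigma} \sin(n\eta)$.
Reading off the coefficients: $c_1=2, c_4=3$, so $w(\eta,\sigma) = 2 e^{-2 \sigma} \sin(\eta) + 3 e^{-32 \sigma} \sin(4 \eta)$.
Substituting back $\eta = x + 2t$, $\sigma = t$: $u(x,t) = w(x + 2t, t)$.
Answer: $u(x, t) = 2 e^{-2 t} \sin(2 t + x) + 3 e^{-32 t} \sin(8 t + 4 x)$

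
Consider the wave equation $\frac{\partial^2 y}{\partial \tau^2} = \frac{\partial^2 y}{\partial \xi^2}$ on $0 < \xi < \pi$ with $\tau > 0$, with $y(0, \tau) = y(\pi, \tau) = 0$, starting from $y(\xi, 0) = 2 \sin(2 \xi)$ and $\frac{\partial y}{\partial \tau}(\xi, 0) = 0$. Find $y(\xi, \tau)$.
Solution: Separating variables: $y = \sum [A_n \cos(\omega_n \tau) + B_n \sin(\omega_n \tau)] \sin(n\xi)$, $\omega_n = n$. From ICs: $A_2=2$.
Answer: $y(\xi, \tau) = 2 \sin(2 \xi) \cos(2 \tau)$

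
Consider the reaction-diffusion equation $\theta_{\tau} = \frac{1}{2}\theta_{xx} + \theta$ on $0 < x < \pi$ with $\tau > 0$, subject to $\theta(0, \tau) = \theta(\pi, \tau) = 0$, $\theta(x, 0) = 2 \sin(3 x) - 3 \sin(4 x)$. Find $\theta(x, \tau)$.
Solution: Substitute $\theta = e^{\tau}u$.
Then $\theta_{\tau} = e^{\tau}(u_{\tau} + u)$, $\theta_{xx} = e^{\tau}u_{xx}$; substituting and dividing by $e^{\tau}$, the lower-order terms cancel: $u_{\tau} = \frac{1}{2}u_{xx}$ (standard heat equation).
Data for $u$: $u(x,0) = \theta(x,0) = 2 \sin(3 x) - 3 \sin(4 x)$. The boundary conditions carry over: $u(0,\tau) = u(\pi,\tau) = 0$.
Separating variables: $u = \sum c_n e^{-n^2\tau/2} \sin(nx)$. From $u(x,0) = 2 \sin(3 x) - 3 \sin(4 x)$: $c_3=2, c_4=-3$.
So $u(x,\tau) = -3 e^{-8 \tau} \sin(4 x) + 2 e^{-9 \tau/2} \sin(3 x)$, and $\theta(x,\tau) = e^{\tau}u(x,\tau)$.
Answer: $\theta(x, \tau) = -3 e^{-7 \tau} \sin(4 x) + 2 e^{-7 \tau/2} \sin(3 x)$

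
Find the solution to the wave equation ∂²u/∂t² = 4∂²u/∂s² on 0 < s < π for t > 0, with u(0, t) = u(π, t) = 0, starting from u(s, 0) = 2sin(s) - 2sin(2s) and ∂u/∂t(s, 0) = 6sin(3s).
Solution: Using separation of variables u = X(s)T(t):
Eigenfunctions: sin(ns), n = 1, 2, 3, ...
General solution: u(s, t) = Σ [A_n cos(2n t) + B_n sin(2n t)] sin(ns)
From u(s,0) = 2sin(s) - 2sin(2s): A_1=2, A_2=-2. From u_t(s,0) = 6sin(3s), using u_t(s,0) = Σ ω_n B_n sin(ns) with ω_n = 2n: B_3 = 6/6 = 1.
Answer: u(s, t) = 2sin(s)cos(2t) - 2sin(2s)cos(4t) + sin(3s)sin(6t)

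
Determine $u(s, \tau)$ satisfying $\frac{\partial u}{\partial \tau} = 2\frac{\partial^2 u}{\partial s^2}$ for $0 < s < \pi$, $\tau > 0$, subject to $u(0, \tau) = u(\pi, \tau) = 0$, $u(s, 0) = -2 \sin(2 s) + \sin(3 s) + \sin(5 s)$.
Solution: Using separation of variables $u = X(s)T(\tau)$:
Eigenfunctions: $\sin(ns)$, $n = 1, 2, 3, \ldots$
General solution: $u(s, \tau) = \sum c_n \sin(ns) e^{-2n^2 \tau}$
Matching $u(s,0) = -2 \sin(2 s) + \sin(3 s) + \sin(5 s)$ term by term: $c_2=-2, c_3=1, c_5=1$.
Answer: $u(s, \tau) = -2 e^{-8 \tau} \sin(2 s) + e^{-18 \tau} \sin(3 s) + e^{-50 \tau} \sin(5 s)$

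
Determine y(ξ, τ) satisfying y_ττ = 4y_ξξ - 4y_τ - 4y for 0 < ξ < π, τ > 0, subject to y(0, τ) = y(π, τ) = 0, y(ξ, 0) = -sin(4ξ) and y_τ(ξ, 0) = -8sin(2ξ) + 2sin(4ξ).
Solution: Substitute y = exp(-2τ)u.
Then y_τ = exp(-2τ)(u_τ - 2u), y_ττ = exp(-2τ)(u_ττ - 4u_τ + 4u), y_ξξ = exp(-2τ)u_ξξ; substituting and dividing by exp(-2τ), the lower-order terms cancel: u_ττ = 4u_ξξ (standard wave equation).
Data for u: u(ξ,0) = y(ξ,0) = -sin(4ξ); u_τ(ξ,0) = y_τ(ξ,0) + 2y(ξ,0) = -8sin(2ξ). The boundary conditions carry over: u(0,τ) = u(π,τ) = 0.
Separating variables: u = Σ [A_n cos(ω_n τ) + B_n sin(ω_n τ)] sin(nξ), ω_n = 2n. From ICs (B_n = velocity coefficient / ω_n): A_4=-1, B_2=-2.
So u(ξ,τ) = -2sin(2ξ)sin(4τ) - sin(4ξ)cos(8τ), and y(ξ,τ) = exp(-2τ)u(ξ,τ).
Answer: y(ξ, τ) = -2exp(-2τ)sin(2ξ)sin(4τ) - exp(-2τ)sin(4ξ)cos(8τ)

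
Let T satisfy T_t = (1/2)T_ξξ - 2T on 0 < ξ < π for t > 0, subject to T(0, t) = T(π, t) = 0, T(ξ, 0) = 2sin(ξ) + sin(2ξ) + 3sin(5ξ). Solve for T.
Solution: Substitute T = exp(-2t)u, i.e. u = exp(2t)T.
By the product rule, T_t = exp(-2t)(u_t - 2u), T_ξξ = exp(-2t)u_ξξ.
Substituting into the PDE and dividing by exp(-2t): u_t - 2u = (1/2)u_ξξ - 2u.
The lower-order terms cancel, leaving the standard heat equation u_t = (1/2)u_ξξ.
Initial data for u: u(ξ,0) = T(ξ,0) = 2sin(ξ) + sin(2ξ) + 3sin(5ξ). The boundary conditions carry over: u(0,t) = u(π,t) = 0.
Solve for u:
  Using separation of variables u = X(ξ)G(t):
  Eigenfunctions: sin(nξ), n = 1, 2, 3, ...
  General solution: u(ξ, t) = Σ c_n sin(nξ) exp(-n² t/2)
  Matching u(ξ,0) = 2sin(ξ) + sin(2ξ) + 3sin(5ξ) term by term: c_1=2, c_2=1, c_5=3.
Hence u(ξ,t) = exp(-2t)sin(2ξ) + 2exp(-t/2)sin(ξ) + 3exp(-25t/2)sin(5ξ).
Transform back: T(ξ,t) = exp(-2t)u(ξ,t).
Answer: T(ξ, t) = exp(-4t)sin(2ξ) + 2exp(-5t/2)sin(ξ) + 3exp(-29t/2)sin(5ξ)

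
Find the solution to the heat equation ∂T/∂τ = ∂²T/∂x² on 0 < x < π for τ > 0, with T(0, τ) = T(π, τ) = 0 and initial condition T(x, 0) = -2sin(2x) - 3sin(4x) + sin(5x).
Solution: Separating variables: T = Σ c_n exp(-n²τ) sin(nx). From T(x,0) = -2sin(2x) - 3sin(4x) + sin(5x): c_2=-2, c_4=-3, c_5=1.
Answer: T(x, τ) = -2exp(-4τ)sin(2x) - 3exp(-16τ)sin(4x) + exp(-25τ)sin(5x)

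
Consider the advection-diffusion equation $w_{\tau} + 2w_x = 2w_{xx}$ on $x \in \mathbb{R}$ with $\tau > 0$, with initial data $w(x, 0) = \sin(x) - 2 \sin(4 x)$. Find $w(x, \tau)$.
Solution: Moving frame: $\eta = x - 2\tau$, $\sigma = \tau$, $w = u(\eta,\sigma)$, so $w_{\tau} = u_{\sigma} - 2u_{\eta}$ and $w_{xx} = u_{\eta\eta}$.
Hence $w_{\tau} + 2w_x = u_{\sigma}$ and the PDE becomes the heat equation $u_{\sigma} = 2u_{\eta\eta}$ on $\eta \in \mathbb{R}$.
Initial data: $u(\eta,0) = w(\eta,0) = \sin(\eta) - 2 \sin(4 \eta)$. Each mode $\sin(n\eta)$ decays as $e^{-2n^2\sigma}$ on $\mathbb{R}$, so $u(\eta,\sigma) = \sum c_n e^{-2n^2\sigma} \sin(n\eta)$ with $c_1=1, c_4=-2$: $u(\eta,\sigma) = e^{-2 \sigma} \sin(\eta) - 2 e^{-32 \sigma} \sin(4 \eta)$.
Substituting back: $w(x,\tau) = u(x - 2\tau, \tau)$.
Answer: $w(x, \tau) = - e^{-2 \tau} \sin(2 \tau - x) + 2 e^{-32 \tau} \sin(8 \tau - 4 x)$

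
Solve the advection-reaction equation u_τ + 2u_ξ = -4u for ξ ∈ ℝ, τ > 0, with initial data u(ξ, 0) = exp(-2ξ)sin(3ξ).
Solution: Substitute u = exp(-2ξ)w, i.e. w = exp(2ξ)u.
By the product rule, u_ξ = exp(-2ξ)(w_ξ - 2w), u_τ = exp(-2ξ)w_τ.
Substituting into the PDE and dividing by exp(-2ξ): w_τ + 2(w_ξ - 2w) = -4w.
The lower-order terms cancel, leaving the standard advection equation w_τ + 2w_ξ = 0.
Initial data for w: w(ξ,0) = exp(2ξ)u(ξ,0) = sin(3ξ).
Solve for w:
  By method of characteristics (waves move right with speed 2):
  Along characteristics ξ - 2τ = const, w is constant, so w(ξ,τ) = f(ξ - 2τ) with f = w(·, 0).
Hence w(ξ,τ) = sin(3ξ - 6τ).
Transform back: u(ξ,τ) = exp(-2ξ)w(ξ,τ).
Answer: u(ξ, τ) = exp(-2ξ)sin(3ξ - 6τ)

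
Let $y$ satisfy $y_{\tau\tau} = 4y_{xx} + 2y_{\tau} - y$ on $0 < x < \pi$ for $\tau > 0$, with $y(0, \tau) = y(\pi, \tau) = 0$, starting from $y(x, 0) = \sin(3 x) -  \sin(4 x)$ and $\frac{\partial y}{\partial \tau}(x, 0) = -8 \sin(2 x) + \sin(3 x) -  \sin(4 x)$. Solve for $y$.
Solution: Substitute $y = e^{\tau}u$, i.e. $u = e^{-\tau}y$.
By the product rule, $y_{\tau} = e^{\tau}(u_{\tau} + u)$, $y_{\tau\tau} = e^{\tau}(u_{\tau\tau} + 2u_{\tau} + u)$, $y_{xx} = e^{\tau}u_{xx}$.
Substituting into the PDE and dividing by $e^{\tau}$: $u_{\tau\tau} + 2u_{\tau} + u = 4u_{xx} + 2(u_{\tau} + u) - u$.
The lower-order terms cancel, leaving the standard wave equation $u_{\tau\tau} = 4u_{xx}$.
Initial data for $u$: $u(x,0) = y(x,0) = \sin(3 x) - \sin(4 x)$; $u_{\tau}(x,0) = y_{\tau}(x,0) - y(x,0) = -8 \sin(2 x)$. The boundary conditions carry over: $u(0,\tau) = u(\pi,\tau) = 0$.
Solve for $u$:
  Using separation of variables $u = X(x)T(\tau)$:
  Eigenfunctions: $\sin(nx)$, $n = 1, 2, 3, \ldots$
  General solution: $u(x, \tau) = \sum [A_n \cos(2n \tau) + B_n \sin(2n \tau)] \sin(nx)$
  From $u(x,0) = \sin(3 x) - \sin(4 x)$: $A_3=1, A_4=-1$. From $u_{\tau}(x,0) = -8 \sin(2 x)$, using $u_{\tau}(x,0) = \sum \omega_n B_n \sin(nx)$ with $\omega_n = 2n$: $B_2 = (-8)/4 = -2$.
Hence $u(x,\tau) = -2 \sin(2 x) \sin(4 \tau) + \sin(3 x) \cos(6 \tau) - \sin(4 x) \cos(8 \tau)$.
Transform back: $y(x,\tau) = e^{\tau}u(x,\tau)$.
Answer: $y(x, \tau) = -2 e^{\tau} \sin(4 \tau) \sin(2 x) + e^{\tau} \sin(3 x) \cos(6 \tau) -  e^{\tau} \sin(4 x) \cos(8 \tau)$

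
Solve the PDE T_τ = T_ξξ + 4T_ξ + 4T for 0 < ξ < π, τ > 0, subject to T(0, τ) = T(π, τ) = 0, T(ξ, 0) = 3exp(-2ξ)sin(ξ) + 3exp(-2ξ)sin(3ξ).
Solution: Substitute T = exp(-2ξ)u, i.e. u = exp(2ξ)T.
By the product rule, T_ξ = exp(-2ξ)(u_ξ - 2u), T_ξξ = exp(-2ξ)(u_ξξ - 4u_ξ + 4u), T_τ = exp(-2ξ)u_τ.
Substituting into the PDE and dividing by exp(-2ξ): u_τ = (u_ξξ - 4u_ξ + 4u) + 4(u_ξ - 2u) + 4u.
The lower-order terms cancel, leaving the standard heat equation u_τ = u_ξξ.
Initial data for u: u(ξ,0) = exp(2ξ)T(ξ,0) = 3sin(ξ) + 3sin(3ξ). The boundary conditions carry over: u(0,τ) = u(π,τ) = 0.
Solve for u:
  Using separation of variables u = X(ξ)G(τ):
  Eigenfunctions: sin(nξ), n = 1, 2, 3, ...
  General solution: u(ξ, τ) = Σ c_n sin(nξ) exp(-n² τ)
  Matching u(ξ,0) = 3sin(ξ) + 3sin(3ξ) term by term: c_1=3, c_3=3.
Hence u(ξ,τ) = 3exp(-τ)sin(ξ) + 3exp(-9τ)sin(3ξ).
Transform back: T(ξ,τ) = exp(-2ξ)u(ξ,τ).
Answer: T(ξ, τ) = 3exp(-2ξ)exp(-τ)sin(ξ) + 3exp(-2ξ)exp(-9τ)sin(3ξ)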